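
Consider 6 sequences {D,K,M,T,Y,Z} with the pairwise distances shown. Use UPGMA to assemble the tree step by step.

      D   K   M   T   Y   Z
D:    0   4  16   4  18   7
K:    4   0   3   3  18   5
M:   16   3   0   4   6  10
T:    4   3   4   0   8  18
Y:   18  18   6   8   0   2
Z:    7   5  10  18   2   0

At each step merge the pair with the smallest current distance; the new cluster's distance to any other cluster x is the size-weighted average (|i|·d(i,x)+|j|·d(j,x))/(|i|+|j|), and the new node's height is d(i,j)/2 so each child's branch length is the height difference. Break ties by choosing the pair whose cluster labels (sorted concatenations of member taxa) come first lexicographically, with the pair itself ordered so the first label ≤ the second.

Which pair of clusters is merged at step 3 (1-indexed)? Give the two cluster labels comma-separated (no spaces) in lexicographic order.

KM,T

iteration 1: select Y,Z (d=2); attach at lengths (1, 1); label the merged cluster YZ
  updated: d(D,YZ)=25/2, d(K,YZ)=23/2, d(M,YZ)=8, d(T,YZ)=13
iteration 2: select K,M (d=3); attach at lengths (3/2, 3/2); label the merged cluster KM
  updated: d(D,KM)=10, d(KM,T)=7/2, d(KM,YZ)=39/4
iteration 3: select KM,T (d=7/2); attach at lengths (1/4, 7/4); label the merged cluster KMT
  updated: d(D,KMT)=8, d(KMT,YZ)=65/6
iteration 4: select D,KMT (d=8); attach at lengths (4, 9/4); label the merged cluster DKMT
  updated: d(DKMT,YZ)=45/4
iteration 5: select DKMT,YZ (d=45/4); attach at lengths (13/8, 37/8); label the merged cluster DKMTYZ
final tree: ((D:4,((K:3/2,M:3/2):1/4,T:7/4):9/4):13/8,(Y:1,Z:1):37/8)
total length: 39/2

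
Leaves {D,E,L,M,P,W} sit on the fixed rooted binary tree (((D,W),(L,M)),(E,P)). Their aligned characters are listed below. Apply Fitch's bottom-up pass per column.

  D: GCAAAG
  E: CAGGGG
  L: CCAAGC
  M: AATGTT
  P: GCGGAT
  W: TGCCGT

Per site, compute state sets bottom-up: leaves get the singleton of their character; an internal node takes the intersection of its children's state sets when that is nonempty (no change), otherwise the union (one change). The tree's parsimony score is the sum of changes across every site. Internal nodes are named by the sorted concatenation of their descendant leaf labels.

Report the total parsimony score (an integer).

19

[col 0] DW: children D:{G}, W:{T} ∪→ {G,T}; cost 1
[col 0] LM: children L:{C}, M:{A} ∪→ {A,C}; cost 1
[col 0] DLMW: children DW:{G,T}, LM:{A,C} ∪→ {A,C,G,T}; cost 1
[col 0] EP: children E:{C}, P:{G} ∪→ {C,G}; cost 1
[col 0] DELMPW: children DLMW:{A,C,G,T}, EP:{C,G} ∩→ {C,G}; cost 0
[col 1] DW: children D:{C}, W:{G} ∪→ {C,G}; cost 1
[col 1] LM: children L:{C}, M:{A} ∪→ {A,C}; cost 1
[col 1] DLMW: children DW:{C,G}, LM:{A,C} ∩→ {C}; cost 0
[col 1] EP: children E:{A}, P:{C} ∪→ {A,C}; cost 1
[col 1] DELMPW: children DLMW:{C}, EP:{A,C} ∩→ {C}; cost 0
[col 2] DW: children D:{A}, W:{C} ∪→ {A,C}; cost 1
[col 2] LM: children L:{A}, M:{T} ∪→ {A,T}; cost 1
[col 2] DLMW: children DW:{A,C}, LM:{A,T} ∩→ {A}; cost 0
[col 2] EP: children E:{G}, P:{G} ∩→ {G}; cost 0
[col 2] DELMPW: children DLMW:{A}, EP:{G} ∪→ {A,G}; cost 1
[col 3] DW: children D:{A}, W:{C} ∪→ {A,C}; cost 1
[col 3] LM: children L:{A}, M:{G} ∪→ {A,G}; cost 1
[col 3] DLMW: children DW:{A,C}, LM:{A,G} ∩→ {A}; cost 0
[col 3] EP: children E:{G}, P:{G} ∩→ {G}; cost 0
[col 3] DELMPW: children DLMW:{A}, EP:{G} ∪→ {A,G}; cost 1
[col 4] DW: children D:{A}, W:{G} ∪→ {A,G}; cost 1
[col 4] LM: children L:{G}, M:{T} ∪→ {G,T}; cost 1
[col 4] DLMW: children DW:{A,G}, LM:{G,T} ∩→ {G}; cost 0
[col 4] EP: children E:{G}, P:{A} ∪→ {A,G}; cost 1
[col 4] DELMPW: children DLMW:{G}, EP:{A,G} ∩→ {G}; cost 0
[col 5] DW: children D:{G}, W:{T} ∪→ {G,T}; cost 1
[col 5] LM: children L:{C}, M:{T} ∪→ {C,T}; cost 1
[col 5] DLMW: children DW:{G,T}, LM:{C,T} ∩→ {T}; cost 0
[col 5] EP: children E:{G}, P:{T} ∪→ {G,T}; cost 1
[col 5] DELMPW: children DLMW:{T}, EP:{G,T} ∩→ {T}; cost 0
per-site changes: [4, 3, 3, 3, 3, 3]; total = 19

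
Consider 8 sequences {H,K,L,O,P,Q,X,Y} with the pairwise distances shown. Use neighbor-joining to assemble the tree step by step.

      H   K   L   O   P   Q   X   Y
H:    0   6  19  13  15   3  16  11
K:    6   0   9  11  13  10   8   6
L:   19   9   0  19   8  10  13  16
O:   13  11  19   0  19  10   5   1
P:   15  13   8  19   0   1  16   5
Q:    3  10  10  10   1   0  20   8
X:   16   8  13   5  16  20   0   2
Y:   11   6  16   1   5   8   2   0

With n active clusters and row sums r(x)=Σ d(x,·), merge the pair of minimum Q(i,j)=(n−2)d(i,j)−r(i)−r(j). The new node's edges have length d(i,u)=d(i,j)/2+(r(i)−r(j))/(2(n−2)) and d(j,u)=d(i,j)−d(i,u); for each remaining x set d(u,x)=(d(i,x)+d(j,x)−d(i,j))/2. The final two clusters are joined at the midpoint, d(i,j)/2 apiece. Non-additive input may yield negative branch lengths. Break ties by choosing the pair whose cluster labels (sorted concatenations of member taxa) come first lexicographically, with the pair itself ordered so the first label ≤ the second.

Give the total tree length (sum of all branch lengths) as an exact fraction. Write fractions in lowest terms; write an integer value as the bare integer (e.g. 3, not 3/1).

117/4

1. join P+Q (d=1, Q=-133) ⇒ PQ; edges |P|=7/4, |Q|=-3/4
  updated: d(H,PQ)=17/2, d(K,PQ)=11, d(L,PQ)=17/2, d(O,PQ)=14, d(PQ,X)=35/2, d(PQ,Y)=6
2. join L+PQ (d=17/2, Q=-215/2) ⇒ LPQ; edges |L|=123/20, |PQ|=47/20
  updated: d(H,LPQ)=19/2, d(K,LPQ)=23/4, d(LPQ,O)=49/4, d(LPQ,X)=11, d(LPQ,Y)=27/4
3. join H+K (d=6, Q=-273/4) ⇒ HK; edges |H|=171/32, |K|=21/32
  updated: d(HK,LPQ)=37/8, d(HK,O)=9, d(HK,X)=9, d(HK,Y)=11/2
4. join HK+LPQ (d=37/8, Q=-391/8) ⇒ HKLPQ; edges |HK|=59/48, |LPQ|=163/48
  updated: d(HKLPQ,O)=133/16, d(HKLPQ,X)=123/16, d(HKLPQ,Y)=61/16
5. join HKLPQ+X (d=123/16, Q=-153/8) ⇒ HKLPQX; edges |HKLPQ|=41/8, |X|=41/16
  updated: d(HKLPQX,O)=45/16, d(HKLPQX,Y)=-15/16
6. join HKLPQX+O (d=45/16, Q=-23/8) ⇒ HKLOPQX; edges |HKLPQX|=7/16, |O|=19/8
  updated: d(HKLOPQX,Y)=-11/8
7. join HKLOPQX+Y (d=-11/8) ⇒ HKLOPQXY; edges |HKLOPQX|=-11/16, |Y|=-11/16
final tree: (((((H:171/32,K:21/32):59/48,(L:123/20,(P:7/4,Q:-3/4):47/20):163/48):41/8,X:41/16):7/16,O:19/8):-11/16,Y:-11/16)
total length: 117/4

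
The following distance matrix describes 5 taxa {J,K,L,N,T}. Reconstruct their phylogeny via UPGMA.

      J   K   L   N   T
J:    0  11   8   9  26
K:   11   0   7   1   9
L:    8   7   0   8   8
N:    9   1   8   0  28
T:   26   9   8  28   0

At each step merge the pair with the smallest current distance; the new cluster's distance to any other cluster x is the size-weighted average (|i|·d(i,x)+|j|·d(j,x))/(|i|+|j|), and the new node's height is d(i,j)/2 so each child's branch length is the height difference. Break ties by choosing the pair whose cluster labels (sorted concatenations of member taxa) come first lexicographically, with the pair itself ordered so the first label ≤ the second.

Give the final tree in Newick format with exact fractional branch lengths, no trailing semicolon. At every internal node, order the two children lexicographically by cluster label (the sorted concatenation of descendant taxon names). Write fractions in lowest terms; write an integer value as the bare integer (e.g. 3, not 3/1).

((J:14/3,((K:1/2,N:1/2):13/4,L:15/4):11/12):101/24,T:71/8)

step 1: merge (K,N) at d=1; branch lengths K→1/2, N→1/2; new cluster KN
  updated: d(J,KN)=10, d(KN,L)=15/2, d(KN,T)=37/2
step 2: merge (KN,L) at d=15/2; branch lengths KN→13/4, L→15/4; new cluster KLN
  updated: d(J,KLN)=28/3, d(KLN,T)=15
step 3: merge (J,KLN) at d=28/3; branch lengths J→14/3, KLN→11/12; new cluster JKLN
  updated: d(JKLN,T)=71/4
step 4: merge (JKLN,T) at d=71/4; branch lengths JKLN→101/24, T→71/8; new cluster JKLNT
final tree: ((J:14/3,((K:1/2,N:1/2):13/4,L:15/4):11/12):101/24,T:71/8)
total length: 80/3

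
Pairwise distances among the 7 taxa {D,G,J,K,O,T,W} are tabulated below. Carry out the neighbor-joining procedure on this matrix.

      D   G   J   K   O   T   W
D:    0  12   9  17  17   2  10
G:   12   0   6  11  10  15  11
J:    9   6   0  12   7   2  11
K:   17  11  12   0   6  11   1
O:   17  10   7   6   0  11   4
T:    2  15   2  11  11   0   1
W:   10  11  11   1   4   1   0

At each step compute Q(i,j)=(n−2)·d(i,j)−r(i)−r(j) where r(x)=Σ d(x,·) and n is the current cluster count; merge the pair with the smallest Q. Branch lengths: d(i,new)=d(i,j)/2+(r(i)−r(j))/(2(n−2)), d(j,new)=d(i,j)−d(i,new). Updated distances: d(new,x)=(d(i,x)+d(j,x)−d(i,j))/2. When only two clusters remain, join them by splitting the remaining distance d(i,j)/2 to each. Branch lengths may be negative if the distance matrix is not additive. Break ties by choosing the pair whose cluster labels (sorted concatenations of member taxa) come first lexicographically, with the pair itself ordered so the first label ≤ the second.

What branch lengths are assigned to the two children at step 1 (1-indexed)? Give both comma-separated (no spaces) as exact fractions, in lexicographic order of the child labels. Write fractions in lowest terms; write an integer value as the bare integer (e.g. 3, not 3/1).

1. join D+T (d=2, Q=-99) ⇒ DT; edges |D|=7/2, |T|=-3/2
  updated: d(DT,G)=25/2, d(DT,J)=9/2, d(DT,K)=13, d(DT,O)=13, d(DT,W)=9/2
2. join K+W (d=1, Q=-141/2) ⇒ KW; edges |K|=31/16, |W|=-15/16
  updated: d(DT,KW)=33/4, d(G,KW)=21/2, d(J,KW)=11, d(KW,O)=9/2
3. join KW+O (d=9/2, Q=-221/4) ⇒ KOW; edges |KW|=53/24, |O|=55/24
  updated: d(DT,KOW)=67/8, d(G,KOW)=8, d(J,KOW)=27/4
4. join DT+J (d=9/2, Q=-269/8) ⇒ DJT; edges |DT|=137/32, |J|=7/32
  updated: d(DJT,G)=7, d(DJT,KOW)=85/16
5. join DJT+G (d=7, Q=-325/16) ⇒ DGJT; edges |DJT|=69/32, |G|=155/32
  updated: d(DGJT,KOW)=101/32
6. join DGJT+KOW (d=101/32) ⇒ DGJKOTW; edges |DGJT|=101/64, |KOW|=101/64
final tree: ((((D:7/2,T:-3/2):137/32,J:7/32):69/32,G:155/32):101/64,((K:31/16,W:-15/16):53/24,O:55/24):101/64)
total length: 709/32

7/2,-3/2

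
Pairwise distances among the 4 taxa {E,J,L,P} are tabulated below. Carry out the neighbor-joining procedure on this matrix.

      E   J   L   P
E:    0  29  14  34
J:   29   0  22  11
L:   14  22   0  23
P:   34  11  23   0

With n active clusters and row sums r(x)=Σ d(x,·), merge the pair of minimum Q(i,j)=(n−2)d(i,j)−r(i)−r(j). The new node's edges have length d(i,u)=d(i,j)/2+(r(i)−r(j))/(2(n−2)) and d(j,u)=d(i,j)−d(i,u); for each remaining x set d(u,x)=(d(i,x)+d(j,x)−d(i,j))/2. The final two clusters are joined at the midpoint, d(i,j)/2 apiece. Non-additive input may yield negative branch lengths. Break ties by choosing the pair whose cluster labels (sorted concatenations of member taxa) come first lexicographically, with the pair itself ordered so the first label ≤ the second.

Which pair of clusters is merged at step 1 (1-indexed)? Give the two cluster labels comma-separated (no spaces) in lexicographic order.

E,L

step 1: merge (E,L) at d=14, Q=-108; branch lengths E→23/2, L→5/2; new cluster EL
  updated: d(EL,J)=37/2, d(EL,P)=43/2
step 2: merge (EL,J) at d=37/2, Q=-51; branch lengths EL→29/2, J→4; new cluster EJL
  updated: d(EJL,P)=7
step 3: merge (EJL,P) at d=7; branch lengths EJL→7/2, P→7/2; new cluster EJLP
final tree: (((E:23/2,L:5/2):29/2,J:4):7/2,P:7/2)
total length: 79/2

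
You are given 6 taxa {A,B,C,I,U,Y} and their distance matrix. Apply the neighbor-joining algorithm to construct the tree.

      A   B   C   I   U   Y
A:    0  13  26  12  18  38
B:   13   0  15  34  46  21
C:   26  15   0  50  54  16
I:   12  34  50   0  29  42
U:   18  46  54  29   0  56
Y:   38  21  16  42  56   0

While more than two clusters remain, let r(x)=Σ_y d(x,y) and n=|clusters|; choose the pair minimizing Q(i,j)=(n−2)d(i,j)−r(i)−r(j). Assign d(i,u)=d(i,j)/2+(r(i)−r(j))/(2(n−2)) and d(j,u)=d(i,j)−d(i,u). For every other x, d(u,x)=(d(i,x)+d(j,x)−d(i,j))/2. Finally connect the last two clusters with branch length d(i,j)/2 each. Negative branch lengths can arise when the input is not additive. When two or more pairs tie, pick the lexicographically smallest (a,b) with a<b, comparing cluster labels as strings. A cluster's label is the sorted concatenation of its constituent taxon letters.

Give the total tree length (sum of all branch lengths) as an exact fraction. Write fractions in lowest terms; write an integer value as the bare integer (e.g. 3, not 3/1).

iteration 1: select C,Y (d=16, Q=-270); attach at lengths (13/2, 19/2); label the merged cluster CY
  updated: d(A,CY)=24, d(B,CY)=10, d(CY,I)=38, d(CY,U)=47
iteration 2: select B,CY (d=10, Q=-192); attach at lengths (7/3, 23/3); label the merged cluster BCY
  updated: d(A,BCY)=27/2, d(BCY,I)=31, d(BCY,U)=83/2
iteration 3: select A,BCY (d=27/2, Q=-205/2); attach at lengths (-31/8, 139/8); label the merged cluster ABCY
  updated: d(ABCY,I)=59/4, d(ABCY,U)=23
iteration 4: select ABCY,I (d=59/4, Q=-267/4); attach at lengths (35/8, 83/8); label the merged cluster ABCIY
  updated: d(ABCIY,U)=149/8
iteration 5: select ABCIY,U (d=149/8); attach at lengths (149/16, 149/16); label the merged cluster ABCIUY
final tree: (((A:-31/8,(B:7/3,(C:13/2,Y:19/2):23/3):139/8):35/8,I:83/8):149/16,U:149/16)
total length: 583/8

583/8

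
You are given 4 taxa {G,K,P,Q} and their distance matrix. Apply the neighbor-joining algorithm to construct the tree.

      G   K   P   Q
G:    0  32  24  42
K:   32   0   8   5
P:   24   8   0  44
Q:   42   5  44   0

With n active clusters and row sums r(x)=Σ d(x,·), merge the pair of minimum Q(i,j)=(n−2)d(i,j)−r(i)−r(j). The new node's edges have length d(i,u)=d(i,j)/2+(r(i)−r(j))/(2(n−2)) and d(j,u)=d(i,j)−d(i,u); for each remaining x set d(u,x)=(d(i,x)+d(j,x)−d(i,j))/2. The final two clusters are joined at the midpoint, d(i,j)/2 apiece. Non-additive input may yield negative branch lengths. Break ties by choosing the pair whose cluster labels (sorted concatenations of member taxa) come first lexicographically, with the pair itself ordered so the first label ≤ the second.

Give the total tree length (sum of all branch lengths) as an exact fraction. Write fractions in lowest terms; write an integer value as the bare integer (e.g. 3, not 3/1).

46

1. join G+P (d=24, Q=-126) ⇒ GP; edges |G|=35/2, |P|=13/2
  updated: d(GP,K)=8, d(GP,Q)=31
2. join GP+K (d=8, Q=-44) ⇒ GKP; edges |GP|=17, |K|=-9
  updated: d(GKP,Q)=14
3. join GKP+Q (d=14) ⇒ GKPQ; edges |GKP|=7, |Q|=7
final tree: (((G:35/2,P:13/2):17,K:-9):7,Q:7)
total length: 46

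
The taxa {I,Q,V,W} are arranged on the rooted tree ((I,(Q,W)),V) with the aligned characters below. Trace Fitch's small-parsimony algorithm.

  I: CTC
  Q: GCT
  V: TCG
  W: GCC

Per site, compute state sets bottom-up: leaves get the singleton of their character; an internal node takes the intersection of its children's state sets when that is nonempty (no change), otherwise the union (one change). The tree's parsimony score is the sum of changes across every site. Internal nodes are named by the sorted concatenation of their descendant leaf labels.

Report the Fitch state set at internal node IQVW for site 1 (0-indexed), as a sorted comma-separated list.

[col 0] QW: children Q:{G}, W:{G} ∩→ {G}; cost 0
[col 0] IQW: children I:{C}, QW:{G} ∪→ {C,G}; cost 1
[col 0] IQVW: children IQW:{C,G}, V:{T} ∪→ {C,G,T}; cost 1
[col 1] QW: children Q:{C}, W:{C} ∩→ {C}; cost 0
[col 1] IQW: children I:{T}, QW:{C} ∪→ {C,T}; cost 1
[col 1] IQVW: children IQW:{C,T}, V:{C} ∩→ {C}; cost 0
[col 2] QW: children Q:{T}, W:{C} ∪→ {C,T}; cost 1
[col 2] IQW: children I:{C}, QW:{C,T} ∩→ {C}; cost 0
[col 2] IQVW: children IQW:{C}, V:{G} ∪→ {C,G}; cost 1
per-site changes: [2, 1, 2]; total = 5

C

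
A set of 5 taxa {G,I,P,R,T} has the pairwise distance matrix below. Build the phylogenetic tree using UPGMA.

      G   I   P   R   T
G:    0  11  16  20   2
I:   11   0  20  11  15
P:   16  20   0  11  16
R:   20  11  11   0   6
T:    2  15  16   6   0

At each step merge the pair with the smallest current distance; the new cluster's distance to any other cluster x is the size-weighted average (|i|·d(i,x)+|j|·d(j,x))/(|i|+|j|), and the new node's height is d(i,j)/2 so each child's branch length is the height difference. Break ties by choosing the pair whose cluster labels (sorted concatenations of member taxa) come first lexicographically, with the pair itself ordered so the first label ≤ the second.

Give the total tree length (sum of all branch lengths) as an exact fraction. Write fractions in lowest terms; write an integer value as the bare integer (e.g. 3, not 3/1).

step 1: merge (G,T) at d=2; branch lengths G→1, T→1; new cluster GT
  updated: d(GT,I)=13, d(GT,P)=16, d(GT,R)=13
step 2: merge (I,R) at d=11; branch lengths I→11/2, R→11/2; new cluster IR
  updated: d(GT,IR)=13, d(IR,P)=31/2
step 3: merge (GT,IR) at d=13; branch lengths GT→11/2, IR→1; new cluster GIRT
  updated: d(GIRT,P)=63/4
step 4: merge (GIRT,P) at d=63/4; branch lengths GIRT→11/8, P→63/8; new cluster GIPRT
final tree: (((G:1,T:1):11/2,(I:11/2,R:11/2):1):11/8,P:63/8)
total length: 115/4

115/4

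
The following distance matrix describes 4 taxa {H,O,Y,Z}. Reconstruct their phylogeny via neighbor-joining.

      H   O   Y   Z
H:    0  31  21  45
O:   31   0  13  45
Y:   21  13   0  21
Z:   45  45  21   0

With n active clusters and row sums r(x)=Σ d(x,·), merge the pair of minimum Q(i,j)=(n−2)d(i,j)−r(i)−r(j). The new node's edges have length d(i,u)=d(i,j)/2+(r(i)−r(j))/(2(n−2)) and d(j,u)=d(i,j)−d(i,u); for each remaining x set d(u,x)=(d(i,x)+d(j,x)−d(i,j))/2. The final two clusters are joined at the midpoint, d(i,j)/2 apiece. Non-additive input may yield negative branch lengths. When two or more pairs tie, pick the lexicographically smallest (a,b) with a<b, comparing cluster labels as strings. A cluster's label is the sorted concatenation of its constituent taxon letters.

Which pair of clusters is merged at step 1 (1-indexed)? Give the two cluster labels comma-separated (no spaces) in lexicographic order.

step 1: merge (H,O) at d=31, Q=-124; branch lengths H→35/2, O→27/2; new cluster HO
  updated: d(HO,Y)=3/2, d(HO,Z)=59/2
step 2: merge (HO,Y) at d=3/2, Q=-52; branch lengths HO→5, Y→-7/2; new cluster HOY
  updated: d(HOY,Z)=49/2
step 3: merge (HOY,Z) at d=49/2; branch lengths HOY→49/4, Z→49/4; new cluster HOYZ
final tree: (((H:35/2,O:27/2):5,Y:-7/2):49/4,Z:49/4)
total length: 57

H,O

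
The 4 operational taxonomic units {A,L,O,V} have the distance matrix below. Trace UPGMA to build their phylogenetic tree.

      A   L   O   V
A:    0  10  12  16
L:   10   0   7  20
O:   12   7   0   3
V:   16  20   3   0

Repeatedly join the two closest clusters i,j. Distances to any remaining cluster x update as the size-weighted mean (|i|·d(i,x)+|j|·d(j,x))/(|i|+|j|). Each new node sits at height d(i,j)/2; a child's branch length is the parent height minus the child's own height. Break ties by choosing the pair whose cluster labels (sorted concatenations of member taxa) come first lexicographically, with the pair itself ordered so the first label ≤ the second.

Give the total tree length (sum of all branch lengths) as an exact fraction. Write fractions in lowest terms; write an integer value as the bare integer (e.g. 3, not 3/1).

1. join O+V (d=3) ⇒ OV; edges |O|=3/2, |V|=3/2
  updated: d(A,OV)=14, d(L,OV)=27/2
2. join A+L (d=10) ⇒ AL; edges |A|=5, |L|=5
  updated: d(AL,OV)=55/4
3. join AL+OV (d=55/4) ⇒ ALOV; edges |AL|=15/8, |OV|=43/8
final tree: ((A:5,L:5):15/8,(O:3/2,V:3/2):43/8)
total length: 81/4

81/4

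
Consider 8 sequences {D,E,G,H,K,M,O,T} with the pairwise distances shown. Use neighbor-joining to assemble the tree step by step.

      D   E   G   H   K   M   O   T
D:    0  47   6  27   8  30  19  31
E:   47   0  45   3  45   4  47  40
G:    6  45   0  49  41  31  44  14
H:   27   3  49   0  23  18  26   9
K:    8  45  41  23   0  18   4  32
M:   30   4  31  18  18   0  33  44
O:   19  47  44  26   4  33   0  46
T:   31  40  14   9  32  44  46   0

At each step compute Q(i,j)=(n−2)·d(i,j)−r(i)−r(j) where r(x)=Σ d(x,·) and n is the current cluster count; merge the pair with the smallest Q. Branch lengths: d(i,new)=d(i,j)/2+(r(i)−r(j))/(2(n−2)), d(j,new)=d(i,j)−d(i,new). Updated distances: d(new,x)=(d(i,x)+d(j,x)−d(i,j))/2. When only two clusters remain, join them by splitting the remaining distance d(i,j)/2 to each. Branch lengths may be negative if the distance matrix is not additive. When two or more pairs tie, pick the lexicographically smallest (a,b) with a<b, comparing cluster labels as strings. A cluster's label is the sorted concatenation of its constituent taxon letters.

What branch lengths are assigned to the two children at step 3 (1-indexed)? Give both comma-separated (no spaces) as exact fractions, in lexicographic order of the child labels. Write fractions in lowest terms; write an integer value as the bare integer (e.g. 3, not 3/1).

1. join E+M (d=4, Q=-385) ⇒ EM; edges |E|=77/12, |M|=-29/12
  updated: d(D,EM)=73/2, d(EM,G)=36, d(EM,H)=17/2, d(EM,K)=59/2, d(EM,O)=38, d(EM,T)=40
2. join K+O (d=4, Q=-589/2) ⇒ KO; edges |K|=-39/20, |O|=119/20
  updated: d(D,KO)=23/2, d(EM,KO)=127/4, d(G,KO)=81/2, d(H,KO)=45/2, d(KO,T)=37
3. join EM+H (d=17/2, Q=-939/4) ⇒ EHM; edges |EM|=283/32, |H|=-11/32
  updated: d(D,EHM)=55/2, d(EHM,G)=153/4, d(EHM,KO)=183/8, d(EHM,T)=81/4
4. join G+T (d=14, Q=-159) ⇒ GT; edges |G|=77/12, |T|=91/12
  updated: d(D,GT)=23/2, d(EHM,GT)=89/4, d(GT,KO)=127/4
5. join D+KO (d=23/2, Q=-749/8) ⇒ DKO; edges |D|=59/32, |KO|=309/32
  updated: d(DKO,EHM)=311/16, d(DKO,GT)=127/8
6. join DKO+EHM (d=311/16, Q=-921/16) ⇒ DEHKMO; edges |DKO|=209/32, |EHM|=413/32
  updated: d(DEHKMO,GT)=299/32
7. join DEHKMO+GT (d=299/32) ⇒ DEGHKMOT; edges |DEHKMO|=299/64, |GT|=299/64
final tree: (((D:59/32,(K:-39/20,O:119/20):309/32):209/32,((E:77/12,M:-29/12):283/32,H:-11/32):413/32):299/64,(G:77/12,T:91/12):299/64)
total length: 2265/32

283/32,-11/32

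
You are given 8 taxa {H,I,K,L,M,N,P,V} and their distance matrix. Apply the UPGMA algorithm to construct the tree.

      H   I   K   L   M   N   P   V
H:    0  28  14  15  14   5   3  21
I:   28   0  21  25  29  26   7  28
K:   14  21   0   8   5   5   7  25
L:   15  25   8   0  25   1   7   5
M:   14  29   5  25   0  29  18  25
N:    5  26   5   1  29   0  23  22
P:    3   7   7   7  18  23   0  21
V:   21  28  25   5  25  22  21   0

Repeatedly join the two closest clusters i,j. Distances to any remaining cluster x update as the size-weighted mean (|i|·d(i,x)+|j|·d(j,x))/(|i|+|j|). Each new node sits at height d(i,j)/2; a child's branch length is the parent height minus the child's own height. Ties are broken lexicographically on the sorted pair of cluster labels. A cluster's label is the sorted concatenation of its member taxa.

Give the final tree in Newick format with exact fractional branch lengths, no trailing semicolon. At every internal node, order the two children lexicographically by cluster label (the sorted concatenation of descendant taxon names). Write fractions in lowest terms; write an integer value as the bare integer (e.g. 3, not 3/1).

iteration 1: select L,N (d=1); attach at lengths (1/2, 1/2); label the merged cluster LN
  updated: d(H,LN)=10, d(I,LN)=51/2, d(K,LN)=13/2, d(LN,M)=27, d(LN,P)=15, d(LN,V)=27/2
iteration 2: select H,P (d=3); attach at lengths (3/2, 3/2); label the merged cluster HP
  updated: d(HP,I)=35/2, d(HP,K)=21/2, d(HP,LN)=25/2, d(HP,M)=16, d(HP,V)=21
iteration 3: select K,M (d=5); attach at lengths (5/2, 5/2); label the merged cluster KM
  updated: d(HP,KM)=53/4, d(I,KM)=25, d(KM,LN)=67/4, d(KM,V)=25
iteration 4: select HP,LN (d=25/2); attach at lengths (19/4, 23/4); label the merged cluster HLNP
  updated: d(HLNP,I)=43/2, d(HLNP,KM)=15, d(HLNP,V)=69/4
iteration 5: select HLNP,KM (d=15); attach at lengths (5/4, 5); label the merged cluster HKLMNP
  updated: d(HKLMNP,I)=68/3, d(HKLMNP,V)=119/6
iteration 6: select HKLMNP,V (d=119/6); attach at lengths (29/12, 119/12); label the merged cluster HKLMNPV
  updated: d(HKLMNPV,I)=164/7
iteration 7: select HKLMNPV,I (d=164/7); attach at lengths (151/84, 82/7); label the merged cluster HIKLMNPV
final tree: (((((H:3/2,P:3/2):19/4,(L:1/2,N:1/2):23/4):5/4,(K:5/2,M:5/2):5):29/12,V:119/12):151/84,I:82/7)
total length: 2167/42

(((((H:3/2,P:3/2):19/4,(L:1/2,N:1/2):23/4):5/4,(K:5/2,M:5/2):5):29/12,V:119/12):151/84,I:82/7)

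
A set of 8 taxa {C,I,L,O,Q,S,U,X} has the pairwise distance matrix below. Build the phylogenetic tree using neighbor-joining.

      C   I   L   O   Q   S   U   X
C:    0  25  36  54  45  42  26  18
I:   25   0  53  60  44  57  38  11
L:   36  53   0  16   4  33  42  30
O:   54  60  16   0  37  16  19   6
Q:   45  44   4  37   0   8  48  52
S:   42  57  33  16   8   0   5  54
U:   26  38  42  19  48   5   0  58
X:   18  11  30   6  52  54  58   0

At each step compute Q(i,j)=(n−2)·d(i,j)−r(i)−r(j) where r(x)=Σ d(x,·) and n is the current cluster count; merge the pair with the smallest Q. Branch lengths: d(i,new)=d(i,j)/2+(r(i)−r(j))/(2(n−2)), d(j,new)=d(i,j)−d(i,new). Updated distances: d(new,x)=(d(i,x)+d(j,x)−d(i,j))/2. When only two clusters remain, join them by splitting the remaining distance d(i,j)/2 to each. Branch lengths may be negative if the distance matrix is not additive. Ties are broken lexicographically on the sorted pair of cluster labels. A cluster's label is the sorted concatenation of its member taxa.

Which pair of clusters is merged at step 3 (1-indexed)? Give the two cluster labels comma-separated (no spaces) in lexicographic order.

L,Q

step 1: merge (I,X) at d=11, Q=-451; branch lengths I→125/12, X→7/12; new cluster IX
  updated: d(C,IX)=16, d(IX,L)=36, d(IX,O)=55/2, d(IX,Q)=85/2, d(IX,S)=50, d(IX,U)=85/2
step 2: merge (C,IX) at d=16, Q=-707/2; branch lengths C→169/20, IX→151/20; new cluster CIX
  updated: d(CIX,L)=28, d(CIX,O)=131/4, d(CIX,Q)=143/4, d(CIX,S)=38, d(CIX,U)=105/4
step 3: merge (L,Q) at d=4, Q=-959/4; branch lengths L→25/32, Q→103/32; new cluster LQ
  updated: d(CIX,LQ)=239/8, d(LQ,O)=49/2, d(LQ,S)=37/2, d(LQ,U)=43
step 4: merge (S,U) at d=5, Q=-623/4; branch lengths S→-1/8, U→41/8; new cluster SU
  updated: d(CIX,SU)=237/8, d(LQ,SU)=113/4, d(O,SU)=15
step 5: merge (CIX,LQ) at d=239/8, Q=-921/8; branch lengths CIX→555/32, LQ→401/32; new cluster CILQX
  updated: d(CILQX,O)=219/16, d(CILQX,SU)=14
step 6: merge (CILQX,O) at d=219/16, Q=-683/16; branch lengths CILQX→203/32, O→235/32; new cluster CILOQX
  updated: d(CILOQX,SU)=245/32
step 7: merge (CILOQX,SU) at d=245/32; branch lengths CILOQX→245/64, SU→245/64; new cluster CILOQSUX
final tree: ((((C:169/20,(I:125/12,X:7/12):151/20):555/32,(L:25/32,Q:103/32):401/32):203/32,O:235/32):245/64,(S:-1/8,U:41/8):245/64)
total length: 2791/32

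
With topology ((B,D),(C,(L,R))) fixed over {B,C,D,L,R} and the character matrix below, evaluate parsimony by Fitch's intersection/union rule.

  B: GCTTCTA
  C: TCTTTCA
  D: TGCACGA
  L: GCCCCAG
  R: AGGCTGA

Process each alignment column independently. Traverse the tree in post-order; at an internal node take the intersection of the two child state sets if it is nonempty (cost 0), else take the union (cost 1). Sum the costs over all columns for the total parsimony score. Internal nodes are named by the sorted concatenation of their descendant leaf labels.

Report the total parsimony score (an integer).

16

[col 0] BD: children B:{G}, D:{T} ∪→ {G,T}; cost 1
[col 0] LR: children L:{G}, R:{A} ∪→ {A,G}; cost 1
[col 0] CLR: children C:{T}, LR:{A,G} ∪→ {A,G,T}; cost 1
[col 0] BCDLR: children BD:{G,T}, CLR:{A,G,T} ∩→ {G,T}; cost 0
[col 1] BD: children B:{C}, D:{G} ∪→ {C,G}; cost 1
[col 1] LR: children L:{C}, R:{G} ∪→ {C,G}; cost 1
[col 1] CLR: children C:{C}, LR:{C,G} ∩→ {C}; cost 0
[col 1] BCDLR: children BD:{C,G}, CLR:{C} ∩→ {C}; cost 0
[col 2] BD: children B:{T}, D:{C} ∪→ {C,T}; cost 1
[col 2] LR: children L:{C}, R:{G} ∪→ {C,G}; cost 1
[col 2] CLR: children C:{T}, LR:{C,G} ∪→ {C,G,T}; cost 1
[col 2] BCDLR: children BD:{C,T}, CLR:{C,G,T} ∩→ {C,T}; cost 0
[col 3] BD: children B:{T}, D:{A} ∪→ {A,T}; cost 1
[col 3] LR: children L:{C}, R:{C} ∩→ {C}; cost 0
[col 3] CLR: children C:{T}, LR:{C} ∪→ {C,T}; cost 1
[col 3] BCDLR: children BD:{A,T}, CLR:{C,T} ∩→ {T}; cost 0
[col 4] BD: children B:{C}, D:{C} ∩→ {C}; cost 0
[col 4] LR: children L:{C}, R:{T} ∪→ {C,T}; cost 1
[col 4] CLR: children C:{T}, LR:{C,T} ∩→ {T}; cost 0
[col 4] BCDLR: children BD:{C}, CLR:{T} ∪→ {C,T}; cost 1
[col 5] BD: children B:{T}, D:{G} ∪→ {G,T}; cost 1
[col 5] LR: children L:{A}, R:{G} ∪→ {A,G}; cost 1
[col 5] CLR: children C:{C}, LR:{A,G} ∪→ {A,C,G}; cost 1
[col 5] BCDLR: children BD:{G,T}, CLR:{A,C,G} ∩→ {G}; cost 0
[col 6] BD: children B:{A}, D:{A} ∩→ {A}; cost 0
[col 6] LR: children L:{G}, R:{A} ∪→ {A,G}; cost 1
[col 6] CLR: children C:{A}, LR:{A,G} ∩→ {A}; cost 0
[col 6] BCDLR: children BD:{A}, CLR:{A} ∩→ {A}; cost 0
per-site changes: [3, 2, 3, 2, 2, 3, 1]; total = 16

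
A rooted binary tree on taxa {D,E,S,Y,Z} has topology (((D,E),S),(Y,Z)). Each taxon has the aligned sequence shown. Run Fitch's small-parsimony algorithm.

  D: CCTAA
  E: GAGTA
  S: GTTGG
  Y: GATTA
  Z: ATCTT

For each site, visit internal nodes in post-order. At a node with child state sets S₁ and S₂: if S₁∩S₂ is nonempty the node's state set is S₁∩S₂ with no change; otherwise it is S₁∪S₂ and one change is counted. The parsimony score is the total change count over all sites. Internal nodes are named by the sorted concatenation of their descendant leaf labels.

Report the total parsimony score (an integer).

11

DE@0: {C} ∪ {G} = {C,G} (union, +1)
DES@0: {C,G} ∩ {G} = {G} (intersection, +0)
YZ@0: {G} ∪ {A} = {A,G} (union, +1)
DESYZ@0: {G} ∩ {A,G} = {G} (intersection, +0)
DE@1: {C} ∪ {A} = {A,C} (union, +1)
DES@1: {A,C} ∪ {T} = {A,C,T} (union, +1)
YZ@1: {A} ∪ {T} = {A,T} (union, +1)
DESYZ@1: {A,C,T} ∩ {A,T} = {A,T} (intersection, +0)
DE@2: {T} ∪ {G} = {G,T} (union, +1)
DES@2: {G,T} ∩ {T} = {T} (intersection, +0)
YZ@2: {T} ∪ {C} = {C,T} (union, +1)
DESYZ@2: {T} ∩ {C,T} = {T} (intersection, +0)
DE@3: {A} ∪ {T} = {A,T} (union, +1)
DES@3: {A,T} ∪ {G} = {A,G,T} (union, +1)
YZ@3: {T} ∩ {T} = {T} (intersection, +0)
DESYZ@3: {A,G,T} ∩ {T} = {T} (intersection, +0)
DE@4: {A} ∩ {A} = {A} (intersection, +0)
DES@4: {A} ∪ {G} = {A,G} (union, +1)
YZ@4: {A} ∪ {T} = {A,T} (union, +1)
DESYZ@4: {A,G} ∩ {A,T} = {A} (intersection, +0)
per-site changes: [2, 3, 2, 2, 2]; total = 11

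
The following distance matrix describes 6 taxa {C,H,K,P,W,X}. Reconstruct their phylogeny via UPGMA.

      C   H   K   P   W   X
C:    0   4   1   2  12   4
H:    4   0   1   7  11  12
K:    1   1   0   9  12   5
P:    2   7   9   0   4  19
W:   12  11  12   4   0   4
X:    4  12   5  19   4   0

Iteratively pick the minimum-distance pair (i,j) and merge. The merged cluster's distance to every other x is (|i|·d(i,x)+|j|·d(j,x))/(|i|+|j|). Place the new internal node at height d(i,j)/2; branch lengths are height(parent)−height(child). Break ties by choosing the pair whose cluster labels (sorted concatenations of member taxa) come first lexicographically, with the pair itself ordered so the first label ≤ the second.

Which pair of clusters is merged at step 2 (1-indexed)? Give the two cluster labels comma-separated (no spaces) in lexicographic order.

step 1: merge (C,K) at d=1; branch lengths C→1/2, K→1/2; new cluster CK
  updated: d(CK,H)=5/2, d(CK,P)=11/2, d(CK,W)=12, d(CK,X)=9/2
step 2: merge (CK,H) at d=5/2; branch lengths CK→3/4, H→5/4; new cluster CHK
  updated: d(CHK,P)=6, d(CHK,W)=35/3, d(CHK,X)=7
step 3: merge (P,W) at d=4; branch lengths P→2, W→2; new cluster PW
  updated: d(CHK,PW)=53/6, d(PW,X)=23/2
step 4: merge (CHK,X) at d=7; branch lengths CHK→9/4, X→7/2; new cluster CHKX
  updated: d(CHKX,PW)=19/2
step 5: merge (CHKX,PW) at d=19/2; branch lengths CHKX→5/4, PW→11/4; new cluster CHKPWX
final tree: ((((C:1/2,K:1/2):3/4,H:5/4):9/4,X:7/2):5/4,(P:2,W:2):11/4)
total length: 67/4

CK,H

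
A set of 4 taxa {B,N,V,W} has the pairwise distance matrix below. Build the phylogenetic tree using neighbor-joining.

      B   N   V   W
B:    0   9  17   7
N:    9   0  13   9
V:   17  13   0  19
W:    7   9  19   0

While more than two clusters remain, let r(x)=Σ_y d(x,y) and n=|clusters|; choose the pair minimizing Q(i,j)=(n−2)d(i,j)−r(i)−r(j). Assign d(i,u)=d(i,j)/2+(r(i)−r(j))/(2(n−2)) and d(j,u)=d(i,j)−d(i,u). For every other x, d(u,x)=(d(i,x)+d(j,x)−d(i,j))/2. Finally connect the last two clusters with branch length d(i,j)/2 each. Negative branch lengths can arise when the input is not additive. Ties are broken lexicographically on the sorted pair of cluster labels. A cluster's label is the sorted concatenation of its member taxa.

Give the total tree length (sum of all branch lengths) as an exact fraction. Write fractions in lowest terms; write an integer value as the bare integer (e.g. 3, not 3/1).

step 1: merge (B,W) at d=7, Q=-54; branch lengths B→3, W→4; new cluster BW
  updated: d(BW,N)=11/2, d(BW,V)=29/2
step 2: merge (BW,N) at d=11/2, Q=-33; branch lengths BW→7/2, N→2; new cluster BNW
  updated: d(BNW,V)=11
step 3: merge (BNW,V) at d=11; branch lengths BNW→11/2, V→11/2; new cluster BNVW
final tree: (((B:3,W:4):7/2,N:2):11/2,V:11/2)
total length: 47/2

47/2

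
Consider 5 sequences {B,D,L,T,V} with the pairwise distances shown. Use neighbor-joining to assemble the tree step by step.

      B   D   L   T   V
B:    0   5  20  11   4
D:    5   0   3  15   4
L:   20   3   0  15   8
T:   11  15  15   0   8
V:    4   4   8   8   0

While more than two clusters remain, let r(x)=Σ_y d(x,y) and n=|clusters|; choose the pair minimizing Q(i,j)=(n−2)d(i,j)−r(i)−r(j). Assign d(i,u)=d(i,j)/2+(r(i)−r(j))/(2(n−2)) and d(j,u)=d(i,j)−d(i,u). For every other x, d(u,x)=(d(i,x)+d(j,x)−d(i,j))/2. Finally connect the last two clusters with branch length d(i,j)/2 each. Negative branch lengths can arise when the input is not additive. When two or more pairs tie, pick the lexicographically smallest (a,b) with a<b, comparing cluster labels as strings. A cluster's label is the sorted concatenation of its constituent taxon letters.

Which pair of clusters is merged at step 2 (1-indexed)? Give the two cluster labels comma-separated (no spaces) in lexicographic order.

B,T

1. join D+L (d=3, Q=-64) ⇒ DL; edges |D|=-5/3, |L|=14/3
  updated: d(B,DL)=11, d(DL,T)=27/2, d(DL,V)=9/2
2. join B+T (d=11, Q=-73/2) ⇒ BT; edges |B|=31/8, |T|=57/8
  updated: d(BT,DL)=27/4, d(BT,V)=1/2
3. join BT+DL (d=27/4, Q=-47/4) ⇒ BDLT; edges |BT|=11/8, |DL|=43/8
  updated: d(BDLT,V)=-7/8
4. join BDLT+V (d=-7/8) ⇒ BDLTV; edges |BDLT|=-7/16, |V|=-7/16
final tree: (((B:31/8,T:57/8):11/8,(D:-5/3,L:14/3):43/8):-7/16,V:-7/16)
total length: 159/8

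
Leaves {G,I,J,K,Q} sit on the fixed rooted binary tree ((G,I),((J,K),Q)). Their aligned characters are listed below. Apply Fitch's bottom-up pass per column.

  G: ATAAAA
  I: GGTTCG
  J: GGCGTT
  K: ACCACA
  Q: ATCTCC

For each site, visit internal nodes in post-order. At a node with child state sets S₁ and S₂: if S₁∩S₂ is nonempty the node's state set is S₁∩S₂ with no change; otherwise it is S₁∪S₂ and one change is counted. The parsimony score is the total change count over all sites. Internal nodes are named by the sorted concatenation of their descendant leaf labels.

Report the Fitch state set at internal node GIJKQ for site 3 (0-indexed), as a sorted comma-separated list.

A,T

[col 0] GI: children G:{A}, I:{G} ∪→ {A,G}; cost 1
[col 0] JK: children J:{G}, K:{A} ∪→ {A,G}; cost 1
[col 0] JKQ: children JK:{A,G}, Q:{A} ∩→ {A}; cost 0
[col 0] GIJKQ: children GI:{A,G}, JKQ:{A} ∩→ {A}; cost 0
[col 1] GI: children G:{T}, I:{G} ∪→ {G,T}; cost 1
[col 1] JK: children J:{G}, K:{C} ∪→ {C,G}; cost 1
[col 1] JKQ: children JK:{C,G}, Q:{T} ∪→ {C,G,T}; cost 1
[col 1] GIJKQ: children GI:{G,T}, JKQ:{C,G,T} ∩→ {G,T}; cost 0
[col 2] GI: children G:{A}, I:{T} ∪→ {A,T}; cost 1
[col 2] JK: children J:{C}, K:{C} ∩→ {C}; cost 0
[col 2] JKQ: children JK:{C}, Q:{C} ∩→ {C}; cost 0
[col 2] GIJKQ: children GI:{A,T}, JKQ:{C} ∪→ {A,C,T}; cost 1
[col 3] GI: children G:{A}, I:{T} ∪→ {A,T}; cost 1
[col 3] JK: children J:{G}, K:{A} ∪→ {A,G}; cost 1
[col 3] JKQ: children JK:{A,G}, Q:{T} ∪→ {A,G,T}; cost 1
[col 3] GIJKQ: children GI:{A,T}, JKQ:{A,G,T} ∩→ {A,T}; cost 0
[col 4] GI: children G:{A}, I:{C} ∪→ {A,C}; cost 1
[col 4] JK: children J:{T}, K:{C} ∪→ {C,T}; cost 1
[col 4] JKQ: children JK:{C,T}, Q:{C} ∩→ {C}; cost 0
[col 4] GIJKQ: children GI:{A,C}, JKQ:{C} ∩→ {C}; cost 0
[col 5] GI: children G:{A}, I:{G} ∪→ {A,G}; cost 1
[col 5] JK: children J:{T}, K:{A} ∪→ {A,T}; cost 1
[col 5] JKQ: children JK:{A,T}, Q:{C} ∪→ {A,C,T}; cost 1
[col 5] GIJKQ: children GI:{A,G}, JKQ:{A,C,T} ∩→ {A}; cost 0
per-site changes: [2, 3, 2, 3, 2, 3]; total = 15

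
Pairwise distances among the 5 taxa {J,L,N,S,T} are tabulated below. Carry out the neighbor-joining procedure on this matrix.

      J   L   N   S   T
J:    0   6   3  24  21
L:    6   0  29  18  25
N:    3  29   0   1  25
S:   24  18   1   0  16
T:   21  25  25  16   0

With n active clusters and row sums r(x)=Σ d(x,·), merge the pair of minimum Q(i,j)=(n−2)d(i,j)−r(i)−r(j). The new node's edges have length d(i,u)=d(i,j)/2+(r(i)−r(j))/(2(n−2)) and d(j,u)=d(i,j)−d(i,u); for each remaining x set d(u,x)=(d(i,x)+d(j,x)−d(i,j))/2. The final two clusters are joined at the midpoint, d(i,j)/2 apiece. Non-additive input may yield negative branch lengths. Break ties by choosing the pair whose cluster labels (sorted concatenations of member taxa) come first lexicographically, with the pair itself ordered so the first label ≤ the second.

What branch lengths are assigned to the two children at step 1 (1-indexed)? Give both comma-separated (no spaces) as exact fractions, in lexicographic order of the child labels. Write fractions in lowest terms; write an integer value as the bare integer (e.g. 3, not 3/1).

step 1: merge (J,L) at d=6, Q=-114; branch lengths J→-1, L→7; new cluster JL
  updated: d(JL,N)=13, d(JL,S)=18, d(JL,T)=20
step 2: merge (JL,T) at d=20, Q=-72; branch lengths JL→15/2, T→25/2; new cluster JLT
  updated: d(JLT,N)=9, d(JLT,S)=7
step 3: merge (JLT,N) at d=9, Q=-17; branch lengths JLT→15/2, N→3/2; new cluster JLNT
  updated: d(JLNT,S)=-1/2
step 4: merge (JLNT,S) at d=-1/2; branch lengths JLNT→-1/4, S→-1/4; new cluster JLNST
final tree: ((((J:-1,L:7):15/2,T:25/2):15/2,N:3/2):-1/4,S:-1/4)
total length: 69/2

-1,7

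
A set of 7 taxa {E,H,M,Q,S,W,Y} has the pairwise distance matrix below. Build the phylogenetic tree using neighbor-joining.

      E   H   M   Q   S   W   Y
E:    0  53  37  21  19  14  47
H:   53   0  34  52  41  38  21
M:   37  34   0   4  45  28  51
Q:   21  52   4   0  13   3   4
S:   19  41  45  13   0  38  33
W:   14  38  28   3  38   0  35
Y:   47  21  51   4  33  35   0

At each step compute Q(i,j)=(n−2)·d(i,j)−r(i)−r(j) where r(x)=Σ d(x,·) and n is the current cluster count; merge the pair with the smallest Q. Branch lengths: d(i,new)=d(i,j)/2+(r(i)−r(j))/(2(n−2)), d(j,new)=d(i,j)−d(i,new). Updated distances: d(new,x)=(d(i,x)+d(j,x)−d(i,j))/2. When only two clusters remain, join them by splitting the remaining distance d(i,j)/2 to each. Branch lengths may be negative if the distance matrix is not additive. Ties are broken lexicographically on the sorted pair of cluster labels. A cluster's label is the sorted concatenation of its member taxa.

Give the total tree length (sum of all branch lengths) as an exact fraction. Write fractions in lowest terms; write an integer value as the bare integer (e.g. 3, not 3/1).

iteration 1: select H,Y (d=21, Q=-325); attach at lengths (153/10, 57/10); label the merged cluster HY
  updated: d(E,HY)=79/2, d(HY,M)=32, d(HY,Q)=35/2, d(HY,S)=53/2, d(HY,W)=26
iteration 2: select E,S (d=19, Q=-196); attach at lengths (65/8, 87/8); label the merged cluster ES
  updated: d(ES,HY)=47/2, d(ES,M)=63/2, d(ES,Q)=15/2, d(ES,W)=33/2
iteration 3: select M,Q (d=4, Q=-231/2); attach at lengths (151/12, -103/12); label the merged cluster MQ
  updated: d(ES,MQ)=35/2, d(HY,MQ)=91/4, d(MQ,W)=27/2
iteration 4: select ES,HY (d=47/2, Q=-331/4); attach at lengths (129/16, 247/16); label the merged cluster EHSY
  updated: d(EHSY,MQ)=67/8, d(EHSY,W)=19/2
iteration 5: select EHSY,MQ (d=67/8, Q=-251/8); attach at lengths (35/16, 99/16); label the merged cluster EHMQSY
  updated: d(EHMQSY,W)=117/16
iteration 6: select EHMQSY,W (d=117/16); attach at lengths (117/32, 117/32); label the merged cluster EHMQSWY
final tree: ((((E:65/8,S:87/8):129/16,(H:153/10,Y:57/10):247/16):35/16,(M:151/12,Q:-103/12):99/16):117/32,W:117/32)
total length: 1331/16

1331/16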